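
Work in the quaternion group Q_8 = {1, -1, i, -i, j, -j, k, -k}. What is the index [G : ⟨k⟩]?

2

|⟨k⟩| = 4 and |G| = 8.
By Lagrange, [G : H] = |G|/|H| = 8/4 = 2.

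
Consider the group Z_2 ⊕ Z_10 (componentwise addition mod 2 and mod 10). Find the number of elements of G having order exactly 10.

An element (a,b) has order lcm(ord(a), ord(b)); count pairs with lcm equal to 10.
Enumerating gives 12 such elements.

12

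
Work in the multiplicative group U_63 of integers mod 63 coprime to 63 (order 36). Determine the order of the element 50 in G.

Compute successive powers of 50 mod 63: 50, 43, 8, 22, 29, 1; 50^6 ≡ 1 (mod 63).
So |⟨50⟩| = 6.

6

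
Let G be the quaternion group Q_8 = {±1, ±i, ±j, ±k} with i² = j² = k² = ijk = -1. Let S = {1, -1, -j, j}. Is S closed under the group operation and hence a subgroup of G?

Yes

|S| = 4 divides |G| = 8, consistent with Lagrange.
S contains the identity, every element's inverse is in S, and S is closed under ·: it is a subgroup.
In fact S = ⟨j⟩.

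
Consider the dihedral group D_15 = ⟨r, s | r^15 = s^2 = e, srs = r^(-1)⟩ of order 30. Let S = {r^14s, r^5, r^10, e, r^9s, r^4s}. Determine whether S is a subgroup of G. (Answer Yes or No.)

|S| = 6 divides |G| = 30, consistent with Lagrange.
S contains the identity, every element's inverse is in S, and S is closed under ·: it is a subgroup.

Yes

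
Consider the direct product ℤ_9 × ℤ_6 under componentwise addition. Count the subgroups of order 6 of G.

4

|G| = 54 and 6 | 54, so subgroups of order 6 are possible by Lagrange.
The subgroups of order 6 are: {(0,0), (0,1), (0,2), (0,3), (0,4), (0,5)}; {(0,0), (0,3), (3,0), (3,3), (6,0), (6,3)}; {(0,0), (0,3), (3,1), (3,4), (6,2), (6,5)}; {(0,0), (0,3), (3,2), (3,5), (6,1), (6,4)}.
So G has 4 subgroups of order 6.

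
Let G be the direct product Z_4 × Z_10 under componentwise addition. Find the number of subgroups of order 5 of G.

|G| = 40 and 5 | 40, so subgroups of order 5 are possible by Lagrange.
The subgroups of order 5 are: {(0,0), (0,2), (0,4), (0,6), (0,8)}.
So G has 1 subgroup of order 5.

1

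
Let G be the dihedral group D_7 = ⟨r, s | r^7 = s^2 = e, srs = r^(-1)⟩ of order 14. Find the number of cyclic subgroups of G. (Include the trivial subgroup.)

9

A cyclic subgroup of order d is generated by each of its φ(d) elements of order d, so the cyclic subgroups of order d number (#elements of order d)/φ(d).
Cyclic subgroups by order — order 1: 1; order 2: 7; order 7: 1.
Total: 9.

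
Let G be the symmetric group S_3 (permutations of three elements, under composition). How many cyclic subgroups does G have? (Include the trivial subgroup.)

5

Group the elements of G by the cyclic subgroup they generate; each cyclic subgroup of order d accounts for φ(d) elements.
Cyclic subgroups by order — order 1: 1; order 2: 3; order 3: 1.
Total: 5.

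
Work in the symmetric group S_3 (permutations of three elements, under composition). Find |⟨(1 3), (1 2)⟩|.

6

|⟨(1 3)⟩| = 2 and |⟨(1 2)⟩| = 2, so |H| is a multiple of lcm(2, 2) = 2 and divides |G| = 6.
Closing {(1 3), (1 2)} under the group operation gives all of G, so |H| = 6.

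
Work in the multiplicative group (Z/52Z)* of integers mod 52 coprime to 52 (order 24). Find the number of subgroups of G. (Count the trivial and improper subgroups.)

16

|G| = 24, so by Lagrange every subgroup order divides 24. Divisors: 1, 2, 3, 4, 6, 8, 12, 24.
Subgroups by order — order 1: 1; order 2: 3; order 3: 1; order 4: 3; order 6: 3; order 8: 1; order 12: 3; order 24: 1.
Total: 1 + 3 + 1 + 3 + 3 + 1 + 3 + 1 = 16.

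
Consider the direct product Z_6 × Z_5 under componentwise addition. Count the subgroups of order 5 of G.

|G| = 30 and 5 | 30, so subgroups of order 5 are possible by Lagrange.
The subgroups of order 5 are: {(0,0), (0,1), (0,2), (0,3), (0,4)}.
So G has 1 subgroup of order 5.

1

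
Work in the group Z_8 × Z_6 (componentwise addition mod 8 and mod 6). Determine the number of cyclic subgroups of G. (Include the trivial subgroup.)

16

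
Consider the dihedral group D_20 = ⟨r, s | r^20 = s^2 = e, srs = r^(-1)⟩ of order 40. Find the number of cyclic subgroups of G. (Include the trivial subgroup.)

Group the elements of G by the cyclic subgroup they generate; each cyclic subgroup of order d accounts for φ(d) elements.
Cyclic subgroups by order — order 1: 1; order 2: 21; order 4: 1; order 5: 1; order 10: 1; order 20: 1.
Total: 26.

26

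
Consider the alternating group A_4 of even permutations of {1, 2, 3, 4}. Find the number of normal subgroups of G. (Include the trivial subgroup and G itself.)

3

G has 10 subgroups. Checking conjugation-invariance by order — order 1: 1/1 normal; order 2: 0/3 normal; order 3: 0/4 normal; order 4: 1/1 normal; order 12: 1/1 normal.
Total normal subgroups: 3.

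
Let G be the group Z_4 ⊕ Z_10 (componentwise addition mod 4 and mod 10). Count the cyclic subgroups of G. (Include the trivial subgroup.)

Group the elements of G by the cyclic subgroup they generate; each cyclic subgroup of order d accounts for φ(d) elements.
Cyclic subgroups by order — order 1: 1; order 2: 3; order 4: 2; order 5: 1; order 10: 3; order 20: 2.
Total: 12.

12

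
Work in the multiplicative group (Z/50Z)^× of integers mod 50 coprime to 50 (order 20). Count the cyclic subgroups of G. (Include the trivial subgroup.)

Each element a generates a cyclic subgroup ⟨a⟩; distinct elements may generate the same one (a cyclic group of order d has φ(d) generators).
Cyclic subgroups by order — order 1: 1; order 2: 1; order 4: 1; order 5: 1; order 10: 1; order 20: 1.
Total: 6.

6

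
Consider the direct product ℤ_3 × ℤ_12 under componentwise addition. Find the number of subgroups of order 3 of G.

4

|G| = 36 and 3 | 36, so subgroups of order 3 are possible by Lagrange.
The subgroups of order 3 are: {(0,0), (0,4), (0,8)}; {(0,0), (1,0), (2,0)}; {(0,0), (1,4), (2,8)}; {(0,0), (1,8), (2,4)}.
So G has 4 subgroups of order 3.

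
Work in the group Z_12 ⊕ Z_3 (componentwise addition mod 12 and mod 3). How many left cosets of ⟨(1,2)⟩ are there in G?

3

|⟨(1,2)⟩| = 12 and |G| = 36.
By Lagrange, [G : H] = |G|/|H| = 36/12 = 3.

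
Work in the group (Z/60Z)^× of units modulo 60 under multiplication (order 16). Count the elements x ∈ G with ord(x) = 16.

0

No element of G has order 16 (even though 16 | 16).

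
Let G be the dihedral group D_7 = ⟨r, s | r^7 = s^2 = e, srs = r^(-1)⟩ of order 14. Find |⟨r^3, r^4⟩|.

|⟨r^3⟩| = 7 and |⟨r^4⟩| = 7, so |H| is a multiple of lcm(7, 7) = 7 and divides |G| = 14.
Closing under the operation: H = {e, r, r^2, r^3, r^4, r^5, r^6}, so |H| = 7.

7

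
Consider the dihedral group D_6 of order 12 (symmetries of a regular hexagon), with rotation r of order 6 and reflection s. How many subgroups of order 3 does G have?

|G| = 12 and 3 | 12, so subgroups of order 3 are possible by Lagrange.
The subgroups of order 3 are: {e, r^2, r^4}.
So G has 1 subgroup of order 3.

1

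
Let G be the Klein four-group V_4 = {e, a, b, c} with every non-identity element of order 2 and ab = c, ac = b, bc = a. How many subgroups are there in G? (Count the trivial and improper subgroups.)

|G| = 4, so by Lagrange every subgroup order divides 4. Divisors: 1, 2, 4.
Subgroups by order — order 1: 1; order 2: 3; order 4: 1.
Total: 1 + 3 + 1 = 5.

5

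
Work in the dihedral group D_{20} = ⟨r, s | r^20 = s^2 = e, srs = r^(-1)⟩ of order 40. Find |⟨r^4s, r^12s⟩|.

|⟨r^4s⟩| = 2 and |⟨r^12s⟩| = 2, so |H| is a multiple of lcm(2, 2) = 2 and divides |G| = 40.
Closing under the operation: H = {e, r^4, r^8, r^12, r^16, s, r^4s, r^8s, r^12s, r^16s}, so |H| = 10.

10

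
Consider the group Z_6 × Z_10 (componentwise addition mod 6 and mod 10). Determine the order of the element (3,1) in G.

10

The order of (3,1) in Z_6 × Z_10 is lcm(ord(3) in Z_6, ord(1) in Z_10).
ord(3) = 2 and ord(1) = 10, so |⟨(3,1)⟩| = lcm(2, 10) = 10.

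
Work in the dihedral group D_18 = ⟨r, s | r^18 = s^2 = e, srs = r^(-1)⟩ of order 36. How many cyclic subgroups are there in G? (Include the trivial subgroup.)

24

Group the elements of G by the cyclic subgroup they generate; each cyclic subgroup of order d accounts for φ(d) elements.
Cyclic subgroups by order — order 1: 1; order 2: 19; order 3: 1; order 6: 1; order 9: 1; order 18: 1.
Total: 24.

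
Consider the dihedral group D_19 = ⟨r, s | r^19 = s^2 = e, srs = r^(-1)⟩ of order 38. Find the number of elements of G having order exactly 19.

18

Enumerating element orders in G gives 18 elements of order 19.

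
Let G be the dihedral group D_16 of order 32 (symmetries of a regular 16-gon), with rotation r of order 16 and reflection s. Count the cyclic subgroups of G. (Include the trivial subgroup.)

21

Each element a generates a cyclic subgroup ⟨a⟩; distinct elements may generate the same one (a cyclic group of order d has φ(d) generators).
Cyclic subgroups by order — order 1: 1; order 2: 17; order 4: 1; order 8: 1; order 16: 1.
Total: 21.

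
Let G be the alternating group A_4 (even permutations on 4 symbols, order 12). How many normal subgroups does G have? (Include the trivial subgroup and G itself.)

G has 10 subgroups. Checking conjugation-invariance by order — order 1: 1/1 normal; order 2: 0/3 normal; order 3: 0/4 normal; order 4: 1/1 normal; order 12: 1/1 normal.
Total normal subgroups: 3.

3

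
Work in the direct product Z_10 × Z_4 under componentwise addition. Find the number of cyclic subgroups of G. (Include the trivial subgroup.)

Group the elements of G by the cyclic subgroup they generate; each cyclic subgroup of order d accounts for φ(d) elements.
Cyclic subgroups by order — order 1: 1; order 2: 3; order 4: 2; order 5: 1; order 10: 3; order 20: 2.
Total: 12.

12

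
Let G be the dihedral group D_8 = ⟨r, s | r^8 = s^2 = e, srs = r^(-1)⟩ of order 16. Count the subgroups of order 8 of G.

3

|G| = 16 and 8 | 16, so subgroups of order 8 are possible by Lagrange.
The subgroups of order 8 are: {e, r, r^2, r^3, r^4, r^5, r^6, r^7}; {e, r^2, r^4, r^6, s, r^2s, r^4s, r^6s}; {e, r^2, r^4, r^6, rs, r^3s, r^5s, r^7s}.
So G has 3 subgroups of order 8.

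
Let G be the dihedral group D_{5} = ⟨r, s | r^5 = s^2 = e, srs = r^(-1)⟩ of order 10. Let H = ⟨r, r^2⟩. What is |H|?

|⟨r⟩| = 5 and |⟨r^2⟩| = 5, so |H| is a multiple of lcm(5, 5) = 5 and divides |G| = 10.
Closing under the operation: H = {e, r, r^2, r^3, r^4}, so |H| = 5.

5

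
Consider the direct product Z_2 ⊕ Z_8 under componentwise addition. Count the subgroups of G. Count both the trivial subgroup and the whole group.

11

|G| = 16, so by Lagrange every subgroup order divides 16. Divisors: 1, 2, 4, 8, 16.
Subgroups by order — order 1: 1; order 2: 3; order 4: 3; order 8: 3; order 16: 1.
Total: 1 + 3 + 3 + 3 + 1 = 11.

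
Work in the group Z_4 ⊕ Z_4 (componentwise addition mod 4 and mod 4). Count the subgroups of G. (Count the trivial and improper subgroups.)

|G| = 16, so by Lagrange every subgroup order divides 16. Divisors: 1, 2, 4, 8, 16.
Subgroups by order — order 1: 1; order 2: 3; order 4: 7; order 8: 3; order 16: 1.
Total: 1 + 3 + 7 + 3 + 1 = 15.

15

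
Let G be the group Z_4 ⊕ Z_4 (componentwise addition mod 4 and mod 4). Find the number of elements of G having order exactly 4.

An element (a,b) has order lcm(ord(a), ord(b)); count pairs with lcm equal to 4.
Enumerating gives 12 such elements.

12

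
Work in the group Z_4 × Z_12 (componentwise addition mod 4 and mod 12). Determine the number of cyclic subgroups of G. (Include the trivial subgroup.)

A cyclic subgroup of order d is generated by each of its φ(d) elements of order d, so the cyclic subgroups of order d number (#elements of order d)/φ(d).
Cyclic subgroups by order — order 1: 1; order 2: 3; order 3: 1; order 4: 6; order 6: 3; order 12: 6.
Total: 20.

20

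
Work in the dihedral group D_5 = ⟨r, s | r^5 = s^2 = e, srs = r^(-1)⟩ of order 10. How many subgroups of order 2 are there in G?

|G| = 10 and 2 | 10, so subgroups of order 2 are possible by Lagrange.
The subgroups of order 2 are: {e, r^2s}; {e, r^3s}; {e, r^4s}; {e, rs}; … (5 in all).
So G has 5 subgroups of order 2.

5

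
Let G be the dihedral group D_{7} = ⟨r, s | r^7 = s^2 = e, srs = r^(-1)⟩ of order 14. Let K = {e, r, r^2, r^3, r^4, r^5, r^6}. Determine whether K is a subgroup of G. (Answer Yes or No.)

Yes

|K| = 7 divides |G| = 14, consistent with Lagrange.
K contains the identity, every element's inverse is in K, and K is closed under ·: it is a subgroup.
In fact K = ⟨r^4⟩.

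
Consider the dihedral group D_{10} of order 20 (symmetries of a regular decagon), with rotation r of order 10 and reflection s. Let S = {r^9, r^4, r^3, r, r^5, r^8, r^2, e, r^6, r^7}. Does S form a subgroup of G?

Yes

|S| = 10 divides |G| = 20, consistent with Lagrange.
S contains the identity, every element's inverse is in S, and S is closed under ·: it is a subgroup.
In fact S = ⟨r^9⟩.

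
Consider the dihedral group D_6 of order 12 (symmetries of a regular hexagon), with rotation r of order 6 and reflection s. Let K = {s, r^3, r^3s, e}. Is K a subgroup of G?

|K| = 4 divides |G| = 12, consistent with Lagrange.
K contains the identity, every element's inverse is in K, and K is closed under ·: it is a subgroup.

Yes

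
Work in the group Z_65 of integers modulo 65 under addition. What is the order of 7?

In Z_65, the order of an element a is n/gcd(a, n).
gcd(7, 65) = 1, so |⟨7⟩| = 65/1 = 65.

65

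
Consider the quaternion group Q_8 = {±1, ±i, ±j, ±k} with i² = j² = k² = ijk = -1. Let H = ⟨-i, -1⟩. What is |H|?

|⟨-i⟩| = 4 and |⟨-1⟩| = 2, so |H| is a multiple of lcm(4, 2) = 4 and divides |G| = 8.
Closing under the operation: H = {1, -1, i, -i}, so |H| = 4.

4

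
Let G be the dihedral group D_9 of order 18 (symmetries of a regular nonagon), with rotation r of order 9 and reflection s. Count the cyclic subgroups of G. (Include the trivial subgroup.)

12

A cyclic subgroup of order d is generated by each of its φ(d) elements of order d, so the cyclic subgroups of order d number (#elements of order d)/φ(d).
Cyclic subgroups by order — order 1: 1; order 2: 9; order 3: 1; order 9: 1.
Total: 12.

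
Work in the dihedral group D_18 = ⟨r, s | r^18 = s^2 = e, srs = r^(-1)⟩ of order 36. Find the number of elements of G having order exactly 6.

2

The elements of order 6 are: r^3, r^15.
That's 2.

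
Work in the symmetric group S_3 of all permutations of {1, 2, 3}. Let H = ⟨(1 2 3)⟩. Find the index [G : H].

|⟨(1 2 3)⟩| = 3 and |G| = 6.
By Lagrange, [G : H] = |G|/|H| = 6/3 = 2.

2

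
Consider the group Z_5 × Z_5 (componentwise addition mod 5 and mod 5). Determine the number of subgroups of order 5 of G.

|G| = 25 and 5 | 25, so subgroups of order 5 are possible by Lagrange.
The subgroups of order 5 are: {(0,0), (0,1), (0,2), (0,3), (0,4)}; {(0,0), (1,0), (2,0), (3,0), (4,0)}; {(0,0), (1,1), (2,2), (3,3), (4,4)}; {(0,0), (1,2), (2,4), (3,1), (4,3)}; … (6 in all).
So G has 6 subgroups of order 5.

6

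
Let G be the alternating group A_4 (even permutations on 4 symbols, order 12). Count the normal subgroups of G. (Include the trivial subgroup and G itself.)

G has 10 subgroups. Checking conjugation-invariance by order — order 1: 1/1 normal; order 2: 0/3 normal; order 3: 0/4 normal; order 4: 1/1 normal; order 12: 1/1 normal.
Total normal subgroups: 3.

3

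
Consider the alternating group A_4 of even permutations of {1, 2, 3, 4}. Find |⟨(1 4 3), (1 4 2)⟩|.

|⟨(1 4 3)⟩| = 3 and |⟨(1 4 2)⟩| = 3, so |H| is a multiple of lcm(3, 3) = 3 and divides |G| = 12.
Closing {(1 4 3), (1 4 2)} under the group operation gives all of G, so |H| = 12.

12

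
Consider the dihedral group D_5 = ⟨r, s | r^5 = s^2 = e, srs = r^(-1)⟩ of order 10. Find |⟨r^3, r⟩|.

5

|⟨r^3⟩| = 5 and |⟨r⟩| = 5, so |H| is a multiple of lcm(5, 5) = 5 and divides |G| = 10.
Closing under the operation: H = {e, r, r^2, r^3, r^4}, so |H| = 5.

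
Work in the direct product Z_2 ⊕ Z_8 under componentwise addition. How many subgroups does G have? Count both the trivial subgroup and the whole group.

|G| = 16, so by Lagrange every subgroup order divides 16. Divisors: 1, 2, 4, 8, 16.
Subgroups by order — order 1: 1; order 2: 3; order 4: 3; order 8: 3; order 16: 1.
Total: 1 + 3 + 3 + 3 + 1 = 11.

11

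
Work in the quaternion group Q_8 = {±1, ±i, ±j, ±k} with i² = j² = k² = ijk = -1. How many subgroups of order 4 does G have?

|G| = 8 and 4 | 8, so subgroups of order 4 are possible by Lagrange.
The subgroups of order 4 are: {1, -1, i, -i}; {1, -1, j, -j}; {1, -1, k, -k}.
So G has 3 subgroups of order 4.

3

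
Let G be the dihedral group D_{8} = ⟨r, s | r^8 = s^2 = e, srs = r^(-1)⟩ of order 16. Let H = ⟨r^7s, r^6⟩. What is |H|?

8

|⟨r^7s⟩| = 2 and |⟨r^6⟩| = 4, so |H| is a multiple of lcm(2, 4) = 4 and divides |G| = 16.
Closing under the operation: H = {e, r^2, r^4, r^6, rs, r^3s, r^5s, r^7s}, so |H| = 8.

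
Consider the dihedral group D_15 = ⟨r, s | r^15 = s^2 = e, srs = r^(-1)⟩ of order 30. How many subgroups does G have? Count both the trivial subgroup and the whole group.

|G| = 30, so by Lagrange every subgroup order divides 30. Divisors: 1, 2, 3, 5, 6, 10, 15, 30.
Subgroups by order — order 1: 1; order 2: 15; order 3: 1; order 5: 1; order 6: 5; order 10: 3; order 15: 1; order 30: 1.
Total: 1 + 15 + 1 + 1 + 5 + 3 + 1 + 1 = 28.

28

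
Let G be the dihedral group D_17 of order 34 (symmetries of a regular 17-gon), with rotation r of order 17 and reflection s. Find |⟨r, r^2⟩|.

17

|⟨r⟩| = 17 and |⟨r^2⟩| = 17, so |H| is a multiple of lcm(17, 17) = 17 and divides |G| = 34.
Closing under the operation: H = {e, r, r^2, r^3, r^4, r^5, r^6, r^7, r^8, r^9, r^10, r^11, r^12, r^13, r^14, r^15, r^16}, so |H| = 17.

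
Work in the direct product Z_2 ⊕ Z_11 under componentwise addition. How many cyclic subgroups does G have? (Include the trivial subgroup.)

4

Group the elements of G by the cyclic subgroup they generate; each cyclic subgroup of order d accounts for φ(d) elements.
Cyclic subgroups by order — order 1: 1; order 2: 1; order 11: 1; order 22: 1.
Total: 4.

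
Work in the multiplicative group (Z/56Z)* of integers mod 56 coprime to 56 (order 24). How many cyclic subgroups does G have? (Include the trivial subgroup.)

A cyclic subgroup of order d is generated by each of its φ(d) elements of order d, so the cyclic subgroups of order d number (#elements of order d)/φ(d).
Cyclic subgroups by order — order 1: 1; order 2: 7; order 3: 1; order 6: 7.
Total: 16.

16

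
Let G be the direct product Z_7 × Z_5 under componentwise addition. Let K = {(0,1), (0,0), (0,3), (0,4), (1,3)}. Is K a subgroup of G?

No

(0,3) ∈ K but its inverse (0,2) ∉ K, so K is not a subgroup.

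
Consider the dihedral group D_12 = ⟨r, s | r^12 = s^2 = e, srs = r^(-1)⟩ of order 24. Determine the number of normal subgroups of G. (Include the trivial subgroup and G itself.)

9

G has 34 subgroups. Checking conjugation-invariance by order — order 1: 1/1 normal; order 2: 1/13 normal; order 3: 1/1 normal; order 4: 1/7 normal; order 6: 1/5 normal; order 8: 0/3 normal; order 12: 3/3 normal; order 24: 1/1 normal.
Total normal subgroups: 9.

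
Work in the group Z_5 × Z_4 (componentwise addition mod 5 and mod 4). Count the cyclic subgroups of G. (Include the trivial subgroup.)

A cyclic subgroup of order d is generated by each of its φ(d) elements of order d, so the cyclic subgroups of order d number (#elements of order d)/φ(d).
Cyclic subgroups by order — order 1: 1; order 2: 1; order 4: 1; order 5: 1; order 10: 1; order 20: 1.
Total: 6.

6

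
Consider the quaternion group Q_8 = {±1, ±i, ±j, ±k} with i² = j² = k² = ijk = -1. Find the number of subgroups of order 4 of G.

|G| = 8 and 4 | 8, so subgroups of order 4 are possible by Lagrange.
The subgroups of order 4 are: {1, -1, i, -i}; {1, -1, j, -j}; {1, -1, k, -k}.
So G has 3 subgroups of order 4.

3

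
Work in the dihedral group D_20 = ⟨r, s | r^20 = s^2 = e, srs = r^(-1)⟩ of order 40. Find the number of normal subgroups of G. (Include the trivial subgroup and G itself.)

G has 48 subgroups. Checking conjugation-invariance by order — order 1: 1/1 normal; order 2: 1/21 normal; order 4: 1/11 normal; order 5: 1/1 normal; order 8: 0/5 normal; order 10: 1/5 normal; order 20: 3/3 normal; order 40: 1/1 normal.
Total normal subgroups: 9.

9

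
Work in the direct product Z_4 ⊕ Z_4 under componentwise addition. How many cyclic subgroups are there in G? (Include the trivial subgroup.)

10

Each element a generates a cyclic subgroup ⟨a⟩; distinct elements may generate the same one (a cyclic group of order d has φ(d) generators).
Cyclic subgroups by order — order 1: 1; order 2: 3; order 4: 6.
Total: 10.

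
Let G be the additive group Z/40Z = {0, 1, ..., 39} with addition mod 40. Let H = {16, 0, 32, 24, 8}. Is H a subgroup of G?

Yes

|H| = 5 divides |G| = 40, consistent with Lagrange.
H contains the identity, every element's inverse is in H, and H is closed under +: it is a subgroup.
In fact H = ⟨16⟩.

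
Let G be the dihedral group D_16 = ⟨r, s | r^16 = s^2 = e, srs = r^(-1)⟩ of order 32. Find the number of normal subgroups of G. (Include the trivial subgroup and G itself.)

G has 36 subgroups. Checking conjugation-invariance by order — order 1: 1/1 normal; order 2: 1/17 normal; order 4: 1/9 normal; order 8: 1/5 normal; order 16: 3/3 normal; order 32: 1/1 normal.
Total normal subgroups: 8.

8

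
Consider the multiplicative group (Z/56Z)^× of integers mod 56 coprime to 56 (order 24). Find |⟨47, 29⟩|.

12

|⟨47⟩| = 6 and |⟨29⟩| = 2, so |H| is a multiple of lcm(6, 2) = 6 and divides |G| = 24.
Closing under the operation: H = {1, 3, 9, 19, 25, 27, 29, 31, 37, 47, 53, 55}, so |H| = 12.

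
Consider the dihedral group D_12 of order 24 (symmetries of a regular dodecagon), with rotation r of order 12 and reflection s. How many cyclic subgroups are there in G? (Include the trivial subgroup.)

Each element a generates a cyclic subgroup ⟨a⟩; distinct elements may generate the same one (a cyclic group of order d has φ(d) generators).
Cyclic subgroups by order — order 1: 1; order 2: 13; order 3: 1; order 4: 1; order 6: 1; order 12: 1.
Total: 18.

18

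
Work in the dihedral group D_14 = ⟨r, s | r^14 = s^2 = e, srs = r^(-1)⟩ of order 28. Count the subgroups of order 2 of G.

|G| = 28 and 2 | 28, so subgroups of order 2 are possible by Lagrange.
The subgroups of order 2 are: {e, r^10s}; {e, r^11s}; {e, r^12s}; {e, r^13s}; … (15 in all).
So G has 15 subgroups of order 2.

15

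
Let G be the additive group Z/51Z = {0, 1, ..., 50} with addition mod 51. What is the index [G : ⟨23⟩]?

|⟨23⟩| = 51 and |G| = 51.
By Lagrange, [G : H] = |G|/|H| = 51/51 = 1.

1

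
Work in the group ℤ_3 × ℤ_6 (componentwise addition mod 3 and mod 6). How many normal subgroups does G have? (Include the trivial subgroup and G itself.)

12

G is abelian, so every subgroup is normal.
G has 12 subgroups in total, hence 12 normal subgroups.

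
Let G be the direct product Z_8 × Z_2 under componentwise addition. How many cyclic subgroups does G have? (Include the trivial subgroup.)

8

Each element a generates a cyclic subgroup ⟨a⟩; distinct elements may generate the same one (a cyclic group of order d has φ(d) generators).
Cyclic subgroups by order — order 1: 1; order 2: 3; order 4: 2; order 8: 2.
Total: 8.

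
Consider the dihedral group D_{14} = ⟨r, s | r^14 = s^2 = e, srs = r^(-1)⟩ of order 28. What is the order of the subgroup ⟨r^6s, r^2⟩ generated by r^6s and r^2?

|⟨r^6s⟩| = 2 and |⟨r^2⟩| = 7, so |H| is a multiple of lcm(2, 7) = 14 and divides |G| = 28.
Closing under the operation: H = {e, r^2, r^4, r^6, r^8, r^10, r^12, s, r^2s, r^4s, r^6s, r^8s, r^10s, r^12s}, so |H| = 14.

14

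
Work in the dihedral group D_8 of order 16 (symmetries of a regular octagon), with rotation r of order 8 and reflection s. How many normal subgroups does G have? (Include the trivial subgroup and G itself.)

G has 19 subgroups. Checking conjugation-invariance by order — order 1: 1/1 normal; order 2: 1/9 normal; order 4: 1/5 normal; order 8: 3/3 normal; order 16: 1/1 normal.
Total normal subgroups: 7.

7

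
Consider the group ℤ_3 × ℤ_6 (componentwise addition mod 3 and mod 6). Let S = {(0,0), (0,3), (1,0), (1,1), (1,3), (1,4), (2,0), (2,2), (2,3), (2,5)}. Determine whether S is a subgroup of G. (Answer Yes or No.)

|S| = 10 does not divide |G| = 18, so by Lagrange S is not a subgroup.

No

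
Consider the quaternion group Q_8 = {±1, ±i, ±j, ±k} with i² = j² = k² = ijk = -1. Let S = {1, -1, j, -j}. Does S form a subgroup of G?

|S| = 4 divides |G| = 8, consistent with Lagrange.
S contains the identity, every element's inverse is in S, and S is closed under ·: it is a subgroup.
In fact S = ⟨j⟩.

Yes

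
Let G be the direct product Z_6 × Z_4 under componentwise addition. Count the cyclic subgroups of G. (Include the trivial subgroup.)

12

A cyclic subgroup of order d is generated by each of its φ(d) elements of order d, so the cyclic subgroups of order d number (#elements of order d)/φ(d).
Cyclic subgroups by order — order 1: 1; order 2: 3; order 3: 1; order 4: 2; order 6: 3; order 12: 2.
Total: 12.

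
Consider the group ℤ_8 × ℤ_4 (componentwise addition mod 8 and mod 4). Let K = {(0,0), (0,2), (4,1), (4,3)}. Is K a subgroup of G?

Yes

|K| = 4 divides |G| = 32, consistent with Lagrange.
K contains the identity, every element's inverse is in K, and K is closed under +: it is a subgroup.
In fact K = ⟨(4,3)⟩.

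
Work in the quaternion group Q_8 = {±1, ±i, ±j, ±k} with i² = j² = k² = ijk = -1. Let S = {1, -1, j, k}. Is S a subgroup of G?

j ∈ S but its inverse -j ∉ S, so S is not a subgroup.

No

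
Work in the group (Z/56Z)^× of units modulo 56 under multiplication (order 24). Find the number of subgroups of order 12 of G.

|G| = 24 and 12 | 24, so subgroups of order 12 are possible by Lagrange.
The subgroups of order 12 are: {1, 5, 9, 11, 13, 25, 31, 43, 45, 47, 51, 55}; {1, 9, 11, 15, 23, 25, 29, 37, 39, 43, 51, 53}; {1, 3, 9, 11, 17, 19, 25, 27, 33, 41, 43, 51}; {1, 3, 5, 9, 13, 15, 19, 23, 25, 27, 39, 45}; … (7 in all).
So G has 7 subgroups of order 12.

7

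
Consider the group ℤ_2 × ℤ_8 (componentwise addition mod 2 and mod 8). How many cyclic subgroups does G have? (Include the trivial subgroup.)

Each element a generates a cyclic subgroup ⟨a⟩; distinct elements may generate the same one (a cyclic group of order d has φ(d) generators).
Cyclic subgroups by order — order 1: 1; order 2: 3; order 4: 2; order 8: 2.
Total: 8.

8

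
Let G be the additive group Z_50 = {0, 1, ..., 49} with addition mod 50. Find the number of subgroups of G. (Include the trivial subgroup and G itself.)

A cyclic group of order 50 has exactly one subgroup for each divisor of 50.
Divisors of 50: 1, 2, 5, 10, 25, 50.
So Z_50 has 6 subgroups.

6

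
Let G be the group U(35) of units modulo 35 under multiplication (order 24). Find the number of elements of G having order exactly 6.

6

The elements of order 6 are: 4, 9, 19, 24, 26, 31.
That's 6.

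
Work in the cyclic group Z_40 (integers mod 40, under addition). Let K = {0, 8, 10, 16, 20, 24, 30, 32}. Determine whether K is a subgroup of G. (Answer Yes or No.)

Closure fails: 32 + 10 = 2 ∉ K. So K is not a subgroup.

No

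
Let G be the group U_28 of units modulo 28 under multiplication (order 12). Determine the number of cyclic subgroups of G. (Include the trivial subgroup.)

8

Each element a generates a cyclic subgroup ⟨a⟩; distinct elements may generate the same one (a cyclic group of order d has φ(d) generators).
Cyclic subgroups by order — order 1: 1; order 2: 3; order 3: 1; order 6: 3.
Total: 8.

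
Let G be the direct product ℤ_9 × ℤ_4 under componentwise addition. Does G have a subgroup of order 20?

No

20 does not divide |G| = 36, so by Lagrange no subgroup of order 20 exists.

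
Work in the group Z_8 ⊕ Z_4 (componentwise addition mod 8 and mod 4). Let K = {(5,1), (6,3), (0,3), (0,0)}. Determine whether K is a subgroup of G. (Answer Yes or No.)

No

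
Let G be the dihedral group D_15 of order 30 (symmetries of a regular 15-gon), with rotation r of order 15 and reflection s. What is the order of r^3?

Computing powers of r^3: the smallest k with (r^3)^k = e is k = 5.

5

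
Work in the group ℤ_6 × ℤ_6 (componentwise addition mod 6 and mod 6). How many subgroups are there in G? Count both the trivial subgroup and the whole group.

30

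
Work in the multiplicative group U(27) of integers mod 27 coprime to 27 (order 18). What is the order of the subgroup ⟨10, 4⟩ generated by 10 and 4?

9

|⟨10⟩| = 3 and |⟨4⟩| = 9, so |H| is a multiple of lcm(3, 9) = 9 and divides |G| = 18.
Closing under the operation: H = {1, 4, 7, 10, 13, 16, 19, 22, 25}, so |H| = 9.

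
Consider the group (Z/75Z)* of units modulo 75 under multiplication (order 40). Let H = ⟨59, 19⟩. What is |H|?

20

|⟨59⟩| = 10 and |⟨19⟩| = 10, so |H| is a multiple of lcm(10, 10) = 10 and divides |G| = 40.
Closing under the operation: H = {1, 4, 11, 14, 16, 19, 26, 29, 31, 34, 41, 44, 46, 49, 56, 59, 61, 64, 71, 74}, so |H| = 20.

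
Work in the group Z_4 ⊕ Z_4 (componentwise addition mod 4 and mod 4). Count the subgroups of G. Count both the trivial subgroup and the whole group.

|G| = 16, so by Lagrange every subgroup order divides 16. Divisors: 1, 2, 4, 8, 16.
Subgroups by order — order 1: 1; order 2: 3; order 4: 7; order 8: 3; order 16: 1.
Total: 1 + 3 + 7 + 3 + 1 = 15.

15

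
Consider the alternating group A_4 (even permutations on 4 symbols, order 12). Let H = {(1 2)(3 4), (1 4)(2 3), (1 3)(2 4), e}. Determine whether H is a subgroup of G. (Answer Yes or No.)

Yes

|H| = 4 divides |G| = 12, consistent with Lagrange.
H contains the identity, every element's inverse is in H, and H is closed under ∘: it is a subgroup.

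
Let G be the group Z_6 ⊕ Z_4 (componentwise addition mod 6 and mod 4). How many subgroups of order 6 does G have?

3

|G| = 24 and 6 | 24, so subgroups of order 6 are possible by Lagrange.
The subgroups of order 6 are: {(0,0), (0,2), (2,0), (2,2), (4,0), (4,2)}; {(0,0), (1,0), (2,0), (3,0), (4,0), (5,0)}; {(0,0), (1,2), (2,0), (3,2), (4,0), (5,2)}.
So G has 3 subgroups of order 6.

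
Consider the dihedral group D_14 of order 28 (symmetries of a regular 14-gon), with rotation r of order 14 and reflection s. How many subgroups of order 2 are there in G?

15

|G| = 28 and 2 | 28, so subgroups of order 2 are possible by Lagrange.
The subgroups of order 2 are: {e, r^10s}; {e, r^11s}; {e, r^12s}; {e, r^13s}; … (15 in all).
So G has 15 subgroups of order 2.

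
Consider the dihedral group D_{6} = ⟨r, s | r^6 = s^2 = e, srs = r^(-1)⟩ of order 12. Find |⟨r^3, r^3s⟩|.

4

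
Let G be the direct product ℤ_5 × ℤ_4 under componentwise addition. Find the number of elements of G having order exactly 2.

An element (a,b) has order lcm(ord(a), ord(b)); count pairs with lcm equal to 2.
Enumerating gives 1 such elements.

1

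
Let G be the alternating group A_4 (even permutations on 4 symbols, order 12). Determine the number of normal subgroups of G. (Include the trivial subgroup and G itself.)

G has 10 subgroups. Checking conjugation-invariance by order — order 1: 1/1 normal; order 2: 0/3 normal; order 3: 0/4 normal; order 4: 1/1 normal; order 12: 1/1 normal.
Total normal subgroups: 3.

3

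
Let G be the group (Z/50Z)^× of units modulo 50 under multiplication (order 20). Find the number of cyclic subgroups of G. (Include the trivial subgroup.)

6

Each element a generates a cyclic subgroup ⟨a⟩; distinct elements may generate the same one (a cyclic group of order d has φ(d) generators).
Cyclic subgroups by order — order 1: 1; order 2: 1; order 4: 1; order 5: 1; order 10: 1; order 20: 1.
Total: 6.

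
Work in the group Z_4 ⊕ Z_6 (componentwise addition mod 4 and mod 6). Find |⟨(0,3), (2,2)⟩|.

|⟨(0,3)⟩| = 2 and |⟨(2,2)⟩| = 6, so |H| is a multiple of lcm(2, 6) = 6 and divides |G| = 24.
Closing under the operation: H = {(0,0), (0,1), (0,2), (0,3), (0,4), (0,5), (2,0), (2,1), (2,2), (2,3), (2,4), (2,5)}, so |H| = 12.

12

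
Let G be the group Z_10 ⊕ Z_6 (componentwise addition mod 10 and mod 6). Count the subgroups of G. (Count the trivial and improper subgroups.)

|G| = 60, so by Lagrange every subgroup order divides 60. Divisors: 1, 2, 3, 4, 5, 6, 10, 12, 15, 20, 30, 60.
Subgroups by order — order 1: 1; order 2: 3; order 3: 1; order 4: 1; order 5: 1; order 6: 3; order 10: 3; order 12: 1; order 15: 1; order 20: 1; order 30: 3; order 60: 1.
Total: 1 + 3 + 1 + 1 + 1 + 3 + 3 + 1 + 1 + 1 + 3 + 1 = 20.

20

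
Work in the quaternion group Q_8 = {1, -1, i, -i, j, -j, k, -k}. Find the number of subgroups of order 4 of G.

3

|G| = 8 and 4 | 8, so subgroups of order 4 are possible by Lagrange.
The subgroups of order 4 are: {1, -1, i, -i}; {1, -1, j, -j}; {1, -1, k, -k}.
So G has 3 subgroups of order 4.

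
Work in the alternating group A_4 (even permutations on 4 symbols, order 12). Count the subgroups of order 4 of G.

1

|G| = 12 and 4 | 12, so subgroups of order 4 are possible by Lagrange.
The subgroups of order 4 are: {e, (1 2)(3 4), (1 3)(2 4), (1 4)(2 3)}.
So G has 1 subgroup of order 4.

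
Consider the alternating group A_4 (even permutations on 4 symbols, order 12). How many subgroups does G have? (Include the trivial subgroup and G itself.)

10

|G| = 12, so by Lagrange every subgroup order divides 12. Divisors: 1, 2, 3, 4, 6, 12.
Subgroups by order — order 1: 1; order 2: 3; order 3: 4; order 4: 1; order 6: 0; order 12: 1.
Total: 1 + 3 + 4 + 1 + 0 + 1 = 10.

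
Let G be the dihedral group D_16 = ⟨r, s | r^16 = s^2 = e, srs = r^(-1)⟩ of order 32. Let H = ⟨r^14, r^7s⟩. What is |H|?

16

|⟨r^14⟩| = 8 and |⟨r^7s⟩| = 2, so |H| is a multiple of lcm(8, 2) = 8 and divides |G| = 32.
Closing under the operation: H = {e, r^2, r^4, r^6, r^8, r^10, r^12, r^14, rs, r^3s, r^5s, r^7s, r^9s, r^11s, r^13s, r^15s}, so |H| = 16.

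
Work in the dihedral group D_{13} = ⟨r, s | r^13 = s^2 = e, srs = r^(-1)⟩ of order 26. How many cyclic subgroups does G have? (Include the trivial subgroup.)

Each element a generates a cyclic subgroup ⟨a⟩; distinct elements may generate the same one (a cyclic group of order d has φ(d) generators).
Cyclic subgroups by order — order 1: 1; order 2: 13; order 13: 1.
Total: 15.

15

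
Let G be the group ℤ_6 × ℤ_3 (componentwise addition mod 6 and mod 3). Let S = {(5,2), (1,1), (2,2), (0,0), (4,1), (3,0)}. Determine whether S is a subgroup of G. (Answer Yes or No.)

Yes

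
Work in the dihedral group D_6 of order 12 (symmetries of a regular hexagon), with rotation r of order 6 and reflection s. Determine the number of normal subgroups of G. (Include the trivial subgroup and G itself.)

G has 16 subgroups. Checking conjugation-invariance by order — order 1: 1/1 normal; order 2: 1/7 normal; order 3: 1/1 normal; order 4: 0/3 normal; order 6: 3/3 normal; order 12: 1/1 normal.
Total normal subgroups: 7.

7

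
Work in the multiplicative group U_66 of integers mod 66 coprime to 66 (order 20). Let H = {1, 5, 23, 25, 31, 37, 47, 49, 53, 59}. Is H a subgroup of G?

|H| = 10 divides |G| = 20, consistent with Lagrange.
H contains the identity, every element's inverse is in H, and H is closed under ·: it is a subgroup.
In fact H = ⟨5⟩.

Yes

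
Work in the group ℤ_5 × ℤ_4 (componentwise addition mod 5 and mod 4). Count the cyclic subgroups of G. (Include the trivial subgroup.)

6

A cyclic subgroup of order d is generated by each of its φ(d) elements of order d, so the cyclic subgroups of order d number (#elements of order d)/φ(d).
Cyclic subgroups by order — order 1: 1; order 2: 1; order 4: 1; order 5: 1; order 10: 1; order 20: 1.
Total: 6.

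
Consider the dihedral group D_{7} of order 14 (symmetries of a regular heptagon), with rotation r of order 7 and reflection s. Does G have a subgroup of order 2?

Yes

2 | 14. A subgroup of order 2 is {e, r^2s}.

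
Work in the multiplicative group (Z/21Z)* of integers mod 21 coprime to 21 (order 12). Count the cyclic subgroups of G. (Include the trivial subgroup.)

8

Group the elements of G by the cyclic subgroup they generate; each cyclic subgroup of order d accounts for φ(d) elements.
Cyclic subgroups by order — order 1: 1; order 2: 3; order 3: 1; order 6: 3.
Total: 8.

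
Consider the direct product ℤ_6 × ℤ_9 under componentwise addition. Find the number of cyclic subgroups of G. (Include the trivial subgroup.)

Each element a generates a cyclic subgroup ⟨a⟩; distinct elements may generate the same one (a cyclic group of order d has φ(d) generators).
Cyclic subgroups by order — order 1: 1; order 2: 1; order 3: 4; order 6: 4; order 9: 3; order 18: 3.
Total: 16.

16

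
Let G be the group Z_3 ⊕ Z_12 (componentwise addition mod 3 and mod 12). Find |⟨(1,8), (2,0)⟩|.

9

|⟨(1,8)⟩| = 3 and |⟨(2,0)⟩| = 3, so |H| is a multiple of lcm(3, 3) = 3 and divides |G| = 36.
Closing under the operation: H = {(0,0), (0,4), (0,8), (1,0), (1,4), (1,8), (2,0), (2,4), (2,8)}, so |H| = 9.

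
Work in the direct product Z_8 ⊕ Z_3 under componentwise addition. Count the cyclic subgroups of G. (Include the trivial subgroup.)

Group the elements of G by the cyclic subgroup they generate; each cyclic subgroup of order d accounts for φ(d) elements.
Cyclic subgroups by order — order 1: 1; order 2: 1; order 3: 1; order 4: 1; order 6: 1; order 8: 1; order 12: 1; order 24: 1.
Total: 8.

8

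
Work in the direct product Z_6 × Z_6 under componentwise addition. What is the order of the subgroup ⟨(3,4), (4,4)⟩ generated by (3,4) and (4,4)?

18

|⟨(3,4)⟩| = 6 and |⟨(4,4)⟩| = 3, so |H| is a multiple of lcm(6, 3) = 6 and divides |G| = 36.
Closing under the operation: H = {(0,0), (0,2), (0,4), (1,0), (1,2), (1,4), (2,0), (2,2), (2,4), (3,0), (3,2), (3,4), (4,0), (4,2), (4,4), (5,0), (5,2), (5,4)}, so |H| = 18.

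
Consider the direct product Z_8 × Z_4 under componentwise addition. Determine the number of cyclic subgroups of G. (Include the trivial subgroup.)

A cyclic subgroup of order d is generated by each of its φ(d) elements of order d, so the cyclic subgroups of order d number (#elements of order d)/φ(d).
Cyclic subgroups by order — order 1: 1; order 2: 3; order 4: 6; order 8: 4.
Total: 14.

14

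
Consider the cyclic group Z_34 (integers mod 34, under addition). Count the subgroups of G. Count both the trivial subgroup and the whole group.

Subgroups of the cyclic group Z_34 correspond bijectively to divisors of 34.
Divisors of 34: 1, 2, 17, 34.
So Z_34 has 4 subgroups.

4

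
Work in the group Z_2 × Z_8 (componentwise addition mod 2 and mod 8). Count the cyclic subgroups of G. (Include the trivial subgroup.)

8

Group the elements of G by the cyclic subgroup they generate; each cyclic subgroup of order d accounts for φ(d) elements.
Cyclic subgroups by order — order 1: 1; order 2: 3; order 4: 2; order 8: 2.
Total: 8.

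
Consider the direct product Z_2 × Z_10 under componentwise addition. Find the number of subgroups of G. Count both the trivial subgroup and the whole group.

|G| = 20, so by Lagrange every subgroup order divides 20. Divisors: 1, 2, 4, 5, 10, 20.
Subgroups by order — order 1: 1; order 2: 3; order 4: 1; order 5: 1; order 10: 3; order 20: 1.
Total: 1 + 3 + 1 + 1 + 3 + 1 = 10.

10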